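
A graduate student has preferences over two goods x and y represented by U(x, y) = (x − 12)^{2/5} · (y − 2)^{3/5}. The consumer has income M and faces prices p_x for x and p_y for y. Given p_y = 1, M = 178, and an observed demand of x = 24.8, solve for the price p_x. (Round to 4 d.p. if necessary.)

Let x' = x−12, y' = y−2. MRS = (2/3)·y'/x' = p_x/p_y.
After buying the subsistence bundle (12, 2), a share 0.4 of the remaining income goes to x: x* = 12 + 0.4·(M − 12p_x − 2p_y)/p_x.
Set x* = 24.8 in the demand function and solve for p_x: p_x = 4.

p_x = 4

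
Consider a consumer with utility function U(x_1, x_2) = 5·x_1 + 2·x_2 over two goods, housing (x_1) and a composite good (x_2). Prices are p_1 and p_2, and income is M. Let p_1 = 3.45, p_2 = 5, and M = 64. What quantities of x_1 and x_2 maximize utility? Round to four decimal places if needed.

x_1* = 18.5507, x_2* = 0

Perfect substitutes: compare marginal utility per dollar. 5/p_1 vs 2/p_2 → 1.4493 vs 0.4.
x_1 gives more utility per dollar, so spend all income on x_1: x_1* = M/p_1, x_2* = 0.
Numerically: x_1* = 18.5507, x_2* = 0.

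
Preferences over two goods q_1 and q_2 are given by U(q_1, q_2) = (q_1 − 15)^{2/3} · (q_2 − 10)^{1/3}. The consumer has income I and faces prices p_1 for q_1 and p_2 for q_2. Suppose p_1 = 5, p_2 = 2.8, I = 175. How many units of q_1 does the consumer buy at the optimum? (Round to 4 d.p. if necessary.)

MRS = 2·(q_2−10)/(q_1−15). Tangency with p_1/p_2 gives q_2−10 = (1/2)·(p_1/p_2)·(q_1−15).
Substituting into the budget: q_1* = 15 + 2/3·(I − 15·p_1 − 10·p_2)/p_1, and q_2* = 10 + 1/3·(…)/p_2.
Discretionary income = 175 − 15·5 − 10·2.8 = 72; q_1* = 15 + 2/3·72/5 = 24.6.

q_1* = 24.6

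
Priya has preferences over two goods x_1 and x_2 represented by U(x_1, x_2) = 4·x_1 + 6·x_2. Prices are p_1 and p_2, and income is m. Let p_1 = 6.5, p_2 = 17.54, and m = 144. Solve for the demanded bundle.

Perfect substitutes: compare marginal utility per dollar. 4/p_1 vs 6/p_2 → 0.6154 vs 0.3421.
x_1 gives more utility per dollar, so spend all income on x_1: x_1* = m/p_1, x_2* = 0.
Numerically: x_1* = 22.1538, x_2* = 0.

x_1* = 22.1538, x_2* = 0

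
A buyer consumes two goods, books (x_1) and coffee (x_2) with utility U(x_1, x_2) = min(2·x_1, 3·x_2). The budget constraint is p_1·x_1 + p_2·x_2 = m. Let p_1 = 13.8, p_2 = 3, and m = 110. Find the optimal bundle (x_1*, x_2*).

x_1* = 6.962, x_2* = 4.6414

With perfect complements, no substitution: consume in ratio x_1:x_2 = 3:2.
Budget: p_1·x_1 + p_2·(2/3)·x_1 = m, so (3·p_1 + 2·p_2)·x_1 = 3·m.
Demand: x_1*(p_1,p_2,m) = 3·m/(3·p_1 + 2·p_2), x_2* = 2·m/(3·p_1 + 2·p_2).
Here 3·13.8 + 2·3 = 47.4, giving x_1* = 6.962 and x_2* = 4.6414.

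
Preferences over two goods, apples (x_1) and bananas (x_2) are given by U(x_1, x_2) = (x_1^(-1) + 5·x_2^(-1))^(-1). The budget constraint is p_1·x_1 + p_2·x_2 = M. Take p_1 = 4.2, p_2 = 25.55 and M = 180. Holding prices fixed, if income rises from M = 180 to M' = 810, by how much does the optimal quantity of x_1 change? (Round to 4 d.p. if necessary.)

Δx_1* = 23.0233

MRS = MU_x_1/MU_x_2 = (1/5)·(x_2/x_1)^(2). Set equal to p_1/p_2.
Solve for the ratio: x_2/x_1 = [5·p_1/p_2]^(0.5).
Substitute x_2 = (x_2/x_1)·x_1 into the budget: x_1* = M/(p_1 + p_2·(x_2/x_1)).
Numerically x_2/x_1 = 0.906597, so x_1* = 180/(4.2 + 25.55·0.906597) = 6.5781.
At M' = 810: x_1* = 29.6014. Change: 29.6014 − 6.5781 = 23.0233.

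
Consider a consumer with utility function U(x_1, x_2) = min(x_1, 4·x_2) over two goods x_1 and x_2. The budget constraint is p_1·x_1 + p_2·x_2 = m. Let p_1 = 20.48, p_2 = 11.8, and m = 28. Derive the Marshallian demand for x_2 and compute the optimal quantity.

With perfect complements, no substitution: consume in ratio x_1:x_2 = 4:1.
Budget: p_1·x_1 + p_2·(1/4)·x_1 = m, so (4·p_1 + p_2)·x_1 = 4·m.
Demand: x_1*(p_1,p_2,m) = 4·m/(4·p_1 + p_2), x_2* = m/(4·p_1 + p_2).
Here 4·20.48 + 11.8 = 93.72, giving x_2* = 0.2988.

x_2* = 0.2988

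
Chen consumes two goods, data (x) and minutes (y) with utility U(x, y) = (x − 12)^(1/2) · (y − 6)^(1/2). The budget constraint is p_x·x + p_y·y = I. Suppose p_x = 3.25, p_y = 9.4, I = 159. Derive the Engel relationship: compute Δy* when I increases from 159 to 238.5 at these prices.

MRS = (y−6)/(x−12). Tangency with p_x/p_y gives y−6 = (p_x/p_y)·(x−12).
Substituting into the budget: x* = 12 + 0.5·(I − 12·p_x − 6·p_y)/p_x, and y* = 6 + 0.5·(…)/p_y.
Discretionary income = 159 − 12·3.25 − 6·9.4 = 63.6; y* = 6 + 0.5·63.6/9.4 = 9.383.
At I' = 238.5: y* = 13.6117. Change: 13.6117 − 9.383 = 4.2287.

Δy* = 4.2287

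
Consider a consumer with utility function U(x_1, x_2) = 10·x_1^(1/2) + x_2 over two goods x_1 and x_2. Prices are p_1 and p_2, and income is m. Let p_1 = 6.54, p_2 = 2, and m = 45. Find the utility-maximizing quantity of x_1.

Utility is quasi-linear in x_2; the FOC for x_1 is 5/√x_1 = p_1/p_2.
Solve: √x_1 = 5·p_2/p_1, so x_1*(p_1,p_2) = (5·p_2/p_1)², and x_2* = (m − p_1·x_1*)/p_2.
Plugging in: x_1* = (5·2/6.54)² = 2.338.

x_1* = 2.338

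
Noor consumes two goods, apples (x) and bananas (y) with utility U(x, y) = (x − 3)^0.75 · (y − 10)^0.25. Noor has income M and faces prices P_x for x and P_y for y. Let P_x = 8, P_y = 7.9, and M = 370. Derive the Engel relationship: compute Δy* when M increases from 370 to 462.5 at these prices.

Δy* = 2.9272

MRS = 3·(y−10)/(x−3). Tangency with P_x/P_y gives y−10 = (1/3)·(P_x/P_y)·(x−3).
After buying the subsistence bundle (3, 10), a share 0.75 of the remaining income goes to x: x* = 3 + 0.75·(M − 3P_x − 10P_y)/P_x.
Discretionary income = 370 − 3·8 − 10·7.9 = 267; y* = 10 + 0.25·267/7.9 = 18.4494.
At M' = 462.5: y* = 21.3766. Change: 21.3766 − 18.4494 = 2.9272.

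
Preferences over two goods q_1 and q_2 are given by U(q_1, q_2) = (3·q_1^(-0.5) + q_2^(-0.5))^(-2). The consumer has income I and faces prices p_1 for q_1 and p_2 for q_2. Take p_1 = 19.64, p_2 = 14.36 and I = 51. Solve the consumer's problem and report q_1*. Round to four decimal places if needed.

With the ratio pinned down, the budget gives q_1* = I/(p_1 + p_2·(q_2/q_1)) and q_2* = (q_2/q_1)·q_1*.
Numerically q_2/q_1 = 0.592348, so q_1* = 51/(19.64 + 14.36·0.592348) = 1.812.

q_1* = 1.812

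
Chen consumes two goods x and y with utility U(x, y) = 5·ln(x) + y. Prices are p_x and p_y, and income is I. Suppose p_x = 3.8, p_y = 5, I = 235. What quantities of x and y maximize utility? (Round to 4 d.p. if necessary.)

x* = 6.5789, y* = 42

MU_x = 5/x, MU_y = 1. Tangency: 5/x = p_x/p_y.
So x*(p_x,p_y) = 5·p_y/p_x, independent of income; and y* = (I − 5·p_y)/p_y.
At the given prices: x* = 5·5/3.8 = 6.5789, and y* = 42.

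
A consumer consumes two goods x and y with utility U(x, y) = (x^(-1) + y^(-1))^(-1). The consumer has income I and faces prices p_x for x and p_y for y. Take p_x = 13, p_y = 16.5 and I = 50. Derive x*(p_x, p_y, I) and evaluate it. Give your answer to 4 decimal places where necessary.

x* = 1.8086

MRS = MU_x/MU_y = (y/x)^(2). Set equal to p_x/p_y.
Solve for the ratio: y/x = [p_x/p_y]^(0.5).
Substitute y = (y/x)·x into the budget: x* = I/(p_x + p_y·(y/x)).
Numerically y/x = 0.887625, so x* = 50/(13 + 16.5·0.887625) = 1.8086.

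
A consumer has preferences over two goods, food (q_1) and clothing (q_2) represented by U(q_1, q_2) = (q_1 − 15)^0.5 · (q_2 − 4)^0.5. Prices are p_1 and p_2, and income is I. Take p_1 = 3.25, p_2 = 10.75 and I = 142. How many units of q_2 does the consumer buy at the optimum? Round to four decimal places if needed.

q_2* = 6.3372

Discretionary income = 142 − 15·3.25 − 4·10.75 = 50.25; q_2* = 4 + 0.5·50.25/10.75 = 6.3372.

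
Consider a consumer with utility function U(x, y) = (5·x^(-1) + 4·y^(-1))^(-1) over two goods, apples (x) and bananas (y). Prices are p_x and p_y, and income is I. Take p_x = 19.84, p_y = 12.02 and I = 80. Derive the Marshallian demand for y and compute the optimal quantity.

y* = 2.7317

MRS = MU_x/MU_y = (5/4)·(y/x)^(2). Set equal to p_x/p_y.
Hence y/x = ((4/5)·p_x/p_y)^(1/(2)), i.e. raised to the 0.5 power.
Substitute y = (y/x)·x into the budget: x* = I/(p_x + p_y·(y/x)).
Numerically y/x = 1.149115, so x* = 80/(19.84 + 12.02·1.149115) = 2.3772 and y* = 1.149115·2.3772 = 2.7317.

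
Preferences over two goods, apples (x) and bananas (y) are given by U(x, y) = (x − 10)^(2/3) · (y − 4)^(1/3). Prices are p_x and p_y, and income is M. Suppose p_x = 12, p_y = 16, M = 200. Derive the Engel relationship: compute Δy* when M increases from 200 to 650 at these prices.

MRS = 2·(y−4)/(x−10). Tangency with p_x/p_y gives y−4 = (1/2)·(p_x/p_y)·(x−10).
After buying the subsistence bundle (10, 4), a share 2/3 of the remaining income goes to x: x* = 10 + 2/3·(M − 10p_x − 4p_y)/p_x.
Discretionary income = 200 − 10·12 − 4·16 = 16; y* = 4 + 1/3·16/16 = 4.3333.
At M' = 650: y* = 13.7083. Change: 13.7083 − 4.3333 = 9.375.

Δy* = 9.375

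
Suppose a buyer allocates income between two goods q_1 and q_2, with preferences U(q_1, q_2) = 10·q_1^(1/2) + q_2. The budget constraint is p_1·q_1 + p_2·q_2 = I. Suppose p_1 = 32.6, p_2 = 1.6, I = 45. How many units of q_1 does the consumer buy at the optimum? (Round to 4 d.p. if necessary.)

q_1* = 0.0602

MU_q_1 = 5/√q_1, MU_q_2 = 1. Tangency: 5/√q_1 = p_1/p_2.
Solve: √q_1 = 5·p_2/p_1, so q_1*(p_1,p_2) = (5·p_2/p_1)², and q_2* = (I − p_1·q_1*)/p_2.
Plugging in: q_1* = (5·1.6/32.6)² = 0.0602.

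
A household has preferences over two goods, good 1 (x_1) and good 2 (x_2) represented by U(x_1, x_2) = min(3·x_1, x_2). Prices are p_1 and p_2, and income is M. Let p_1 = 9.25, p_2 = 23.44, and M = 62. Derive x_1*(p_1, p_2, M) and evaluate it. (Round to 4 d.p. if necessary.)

Leontief preferences: the optimum is at the kink where x_1/1 = x_2/3, i.e. x_2 = 3·x_1.
Budget: p_1·x_1 + p_2·3·x_1 = M, so (p_1 + 3·p_2)·x_1 = M.
Demand: x_1*(p_1,p_2,M) = M/(p_1 + 3·p_2), x_2* = 3·M/(p_1 + 3·p_2).
Here 9.25 + 3·23.44 = 79.57, giving x_1* = 0.7792.

x_1* = 0.7792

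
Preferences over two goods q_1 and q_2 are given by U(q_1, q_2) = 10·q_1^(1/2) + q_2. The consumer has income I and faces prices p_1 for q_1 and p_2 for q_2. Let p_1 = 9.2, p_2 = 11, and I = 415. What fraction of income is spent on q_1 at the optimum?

share on q_1 = 0.7923

Set MRS = p_1/p_2: 5·q_1^(−1/2) = p_1/p_2.
Solve: √q_1 = 5·p_2/p_1, so q_1*(p_1,p_2) = (5·p_2/p_1)², and q_2* = (I − p_1·q_1*)/p_2.
Plugging in: q_1* = (5·11/9.2)² = 35.7396, q_2* = 7.836.
Expenditure on q_1: 9.2·35.7396 = 328.8043; share = 0.7923.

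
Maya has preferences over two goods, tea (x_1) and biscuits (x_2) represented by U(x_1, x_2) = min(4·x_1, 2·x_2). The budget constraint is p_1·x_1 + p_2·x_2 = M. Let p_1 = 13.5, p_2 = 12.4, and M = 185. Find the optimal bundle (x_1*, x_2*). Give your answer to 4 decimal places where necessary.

Leontief preferences: the optimum is at the kink where x_1/2 = x_2/4, i.e. x_2 = 2·x_1.
Budget: p_1·x_1 + p_2·2·x_1 = M, so (2·p_1 + 4·p_2)·x_1 = 2·M.
Demand: x_1*(p_1,p_2,M) = 2·M/(2·p_1 + 4·p_2), x_2* = 4·M/(2·p_1 + 4·p_2).
Here 2·13.5 + 4·12.4 = 76.6, giving x_1* = 4.8303 and x_2* = 9.6606.

x_1* = 4.8303, x_2* = 9.6606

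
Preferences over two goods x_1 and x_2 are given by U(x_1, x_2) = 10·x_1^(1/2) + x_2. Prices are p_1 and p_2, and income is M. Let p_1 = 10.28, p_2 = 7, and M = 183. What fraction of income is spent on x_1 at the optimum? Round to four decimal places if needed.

share on x_1 = 0.6512

Utility is quasi-linear in x_2; the FOC for x_1 is 5/√x_1 = p_1/p_2.
Solve: √x_1 = 5·p_2/p_1, so x_1*(p_1,p_2) = (5·p_2/p_1)², and x_2* = (M − p_1·x_1*)/p_2.
Plugging in: x_1* = (5·7/10.28)² = 11.5918, x_2* = 9.1195.
Expenditure on x_1: 10.28·11.5918 = 119.1634; share = 0.6512.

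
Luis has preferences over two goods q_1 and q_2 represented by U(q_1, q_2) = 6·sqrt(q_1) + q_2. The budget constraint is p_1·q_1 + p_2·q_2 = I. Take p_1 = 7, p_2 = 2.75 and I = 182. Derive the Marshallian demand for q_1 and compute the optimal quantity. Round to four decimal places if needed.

Set MRS = p_1/p_2: 3·q_1^(−1/2) = p_1/p_2.
Thus q_1* = (3·p_2/p_1)² — independent of I — with the rest of income spent on q_2.
Plugging in: q_1* = (3·2.75/7)² = 1.389.

q_1* = 1.389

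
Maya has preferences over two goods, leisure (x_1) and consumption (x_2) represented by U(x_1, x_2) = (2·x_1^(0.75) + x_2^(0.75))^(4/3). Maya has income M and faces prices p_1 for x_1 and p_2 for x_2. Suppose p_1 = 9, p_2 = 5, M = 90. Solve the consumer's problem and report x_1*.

MRS = MU_x_1/MU_x_2 = 2·(x_2/x_1)^(0.25). Set equal to p_1/p_2.
Solve for the ratio: x_2/x_1 = [(1/2)·p_1/p_2]^(4).
Substitute x_2 = (x_2/x_1)·x_1 into the budget: x_1* = M/(p_1 + p_2·(x_2/x_1)).
Numerically x_2/x_1 = 0.6561, so x_1* = 90/(9 + 5·0.6561) = 7.3287.

x_1* = 7.3287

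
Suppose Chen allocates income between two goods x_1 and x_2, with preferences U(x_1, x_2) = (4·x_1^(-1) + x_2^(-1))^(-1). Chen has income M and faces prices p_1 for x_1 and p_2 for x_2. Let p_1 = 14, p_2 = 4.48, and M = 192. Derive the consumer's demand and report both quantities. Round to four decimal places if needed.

From the CES first-order condition, 4·(x_2/x_1)^(2) = p_1/p_2.
Hence x_2/x_1 = ((1/4)·p_1/p_2)^(1/(2)), i.e. raised to the 0.5 power.
Substitute x_2 = (x_2/x_1)·x_1 into the budget: x_1* = M/(p_1 + p_2·(x_2/x_1)).
Numerically x_2/x_1 = 0.883883, so x_1* = 192/(14 + 4.48·0.883883) = 10.6905 and x_2* = 0.883883·10.6905 = 9.4492.

x_1* = 10.6905, x_2* = 9.4492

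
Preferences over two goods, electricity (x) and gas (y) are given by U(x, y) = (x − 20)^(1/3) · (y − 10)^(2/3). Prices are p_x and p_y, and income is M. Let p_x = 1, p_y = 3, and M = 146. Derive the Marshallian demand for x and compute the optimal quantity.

x* = 52

Discretionary income = 146 − 20·1 − 10·3 = 96; x* = 20 + 1/3·96/1 = 52.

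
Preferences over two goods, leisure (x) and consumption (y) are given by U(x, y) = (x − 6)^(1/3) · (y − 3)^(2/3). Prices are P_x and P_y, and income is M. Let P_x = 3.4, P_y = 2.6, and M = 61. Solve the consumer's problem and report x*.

x* = 9.2157

Let x' = x−6, y' = y−3. MRS = (1/2)·y'/x' = P_x/P_y.
Substituting into the budget: x* = 6 + 1/3·(M − 6·P_x − 3·P_y)/P_x, and y* = 3 + 2/3·(…)/P_y.
Discretionary income = 61 − 6·3.4 − 3·2.6 = 32.8; x* = 6 + 1/3·32.8/3.4 = 9.2157.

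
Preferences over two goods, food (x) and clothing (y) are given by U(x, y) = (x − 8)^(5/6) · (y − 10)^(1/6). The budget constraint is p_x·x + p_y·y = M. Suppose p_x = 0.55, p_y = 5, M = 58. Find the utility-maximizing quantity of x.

Substituting into the budget: x* = 8 + 5/6·(M − 8·p_x − 10·p_y)/p_x, and y* = 10 + 1/6·(…)/p_y.
Discretionary income = 58 − 8·0.55 − 10·5 = 3.6; x* = 8 + 5/6·3.6/0.55 = 13.4545.

x* = 13.4545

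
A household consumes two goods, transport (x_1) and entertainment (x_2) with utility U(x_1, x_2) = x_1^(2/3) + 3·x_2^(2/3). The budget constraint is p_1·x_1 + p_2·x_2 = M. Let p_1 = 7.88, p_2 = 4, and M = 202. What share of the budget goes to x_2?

From the CES first-order condition, (1/3)·(x_2/x_1)^(1/3) = p_1/p_2.
Hence x_2/x_1 = (3·p_1/p_2)^(1/(1/3)), i.e. raised to the 3 power.
With the ratio pinned down, the budget gives x_1* = M/(p_1 + p_2·(x_2/x_1)) and x_2* = (x_2/x_1)·x_1*.
Numerically x_2/x_1 = 206.425071, so x_1* = 202/(7.88 + 4·206.425071) = 0.2423 and x_2* = 206.425071·0.2423 = 50.0226.
Expenditure on x_2: 4·50.0226 = 200.0905; share = 0.9905.

share on x_2 = 0.9905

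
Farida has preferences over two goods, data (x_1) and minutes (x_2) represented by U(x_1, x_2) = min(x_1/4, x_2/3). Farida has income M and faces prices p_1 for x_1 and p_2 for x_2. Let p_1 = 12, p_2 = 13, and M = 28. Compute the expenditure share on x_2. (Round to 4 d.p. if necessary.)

share on x_2 = 0.4483

Leontief preferences: the optimum is at the kink where x_1/4 = x_2/3, i.e. x_2 = (3/4)·x_1.
Budget: p_1·x_1 + p_2·(3/4)·x_1 = M, so (4·p_1 + 3·p_2)·x_1 = 4·M.
Demand: x_1*(p_1,p_2,M) = 4·M/(4·p_1 + 3·p_2), x_2* = 3·M/(4·p_1 + 3·p_2).
Here 4·12 + 3·13 = 87, giving x_1* = 1.2874 and x_2* = 0.9655.
Expenditure on x_2: 13·0.9655 = 12.5517; share = 0.4483.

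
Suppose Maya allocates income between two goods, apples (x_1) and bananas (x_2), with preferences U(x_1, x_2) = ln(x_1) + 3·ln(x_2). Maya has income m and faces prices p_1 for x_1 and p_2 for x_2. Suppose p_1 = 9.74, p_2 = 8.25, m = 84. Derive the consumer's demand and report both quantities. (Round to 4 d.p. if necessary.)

At p_1=9.74, p_2=8.25, m=84: x_1* = 0.25·84/9.74 = 2.1561, x_2* = 7.6364.

x_1* = 2.1561, x_2* = 7.6364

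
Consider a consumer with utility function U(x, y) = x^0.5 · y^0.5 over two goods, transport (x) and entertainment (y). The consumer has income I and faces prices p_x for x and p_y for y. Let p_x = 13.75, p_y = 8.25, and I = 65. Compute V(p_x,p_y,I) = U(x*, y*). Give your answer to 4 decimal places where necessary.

The MRS is y/x. Set MRS = p_x/p_y.
Rearranging, p_y·y = p_x·x. Substituting into the budget gives p_x·x·(1 + 1) = I.
Demand: x*(p_x,p_y,I) = 0.5·I/p_x and y* = 0.5·I/p_y.
At p_x=13.75, p_y=8.25, I=65: x* = 0.5·65/13.75 = 2.3636, y* = 3.9394.
Utility at the optimum: U(2.3636, 3.9394) = 3.0514.

V = 3.0514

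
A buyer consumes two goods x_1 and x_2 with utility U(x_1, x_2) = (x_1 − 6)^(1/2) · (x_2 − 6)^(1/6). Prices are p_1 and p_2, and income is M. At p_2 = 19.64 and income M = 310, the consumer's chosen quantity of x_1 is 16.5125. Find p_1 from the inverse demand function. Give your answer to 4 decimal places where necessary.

MRS = 3·(x_2−6)/(x_1−6). Tangency with p_1/p_2 gives x_2−6 = (1/3)·(p_1/p_2)·(x_1−6).
Substituting into the budget: x_1* = 6 + 0.75·(M − 6·p_1 − 6·p_2)/p_1, and x_2* = 6 + 0.25·(…)/p_2.
Set x_1* = 16.5125 in the demand function and solve for p_1: p_1 = 9.6.

p_1 = 9.6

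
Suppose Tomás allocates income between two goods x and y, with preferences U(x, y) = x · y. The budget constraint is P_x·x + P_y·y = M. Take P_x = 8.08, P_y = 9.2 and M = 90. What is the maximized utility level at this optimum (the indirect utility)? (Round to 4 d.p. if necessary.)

V = 27.2412

The MRS is y/x. Set MRS = P_x/P_y.
Rearranging, P_y·y = P_x·x. Substituting into the budget gives P_x·x·(1 + 1) = M.
Demand: x*(P_x,P_y,M) = 0.5·M/P_x and y* = 0.5·M/P_y.
At P_x=8.08, P_y=9.2, M=90: x* = 0.5·90/8.08 = 5.5693, y* = 4.8913.
Utility at the optimum: U(5.5693, 4.8913) = 27.2412.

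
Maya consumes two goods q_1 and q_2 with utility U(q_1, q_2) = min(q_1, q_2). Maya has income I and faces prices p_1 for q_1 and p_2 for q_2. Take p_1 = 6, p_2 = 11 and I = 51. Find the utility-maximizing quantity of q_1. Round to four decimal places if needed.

With perfect complements, no substitution: consume in ratio q_1:q_2 = 1:1.
Budget: p_1·q_1 + p_2·q_1 = I, so (p_1 + p_2)·q_1 = I.
Demand: q_1*(p_1,p_2,I) = I/(p_1 + p_2), q_2* = I/(p_1 + p_2).
Here 6 + 11 = 17, giving q_1* = 3.

q_1* = 3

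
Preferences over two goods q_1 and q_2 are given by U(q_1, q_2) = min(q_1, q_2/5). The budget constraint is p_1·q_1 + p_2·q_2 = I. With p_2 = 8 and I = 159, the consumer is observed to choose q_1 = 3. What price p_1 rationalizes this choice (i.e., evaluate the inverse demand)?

p_1 = 13

With perfect complements, no substitution: consume in ratio q_1:q_2 = 1:5.
Budget: p_1·q_1 + p_2·5·q_1 = I, so (p_1 + 5·p_2)·q_1 = I.
Demand: q_1*(p_1,p_2,I) = I/(p_1 + 5·p_2), q_2* = 5·I/(p_1 + 5·p_2).
Set q_1* = 3 in the demand function and solve for p_1: p_1 = 13.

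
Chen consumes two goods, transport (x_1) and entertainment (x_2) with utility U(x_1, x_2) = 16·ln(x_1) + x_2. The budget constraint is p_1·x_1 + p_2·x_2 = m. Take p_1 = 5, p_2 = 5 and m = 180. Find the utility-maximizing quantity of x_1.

x_1* = 16

At the given prices: x_1* = 16·5/5 = 16.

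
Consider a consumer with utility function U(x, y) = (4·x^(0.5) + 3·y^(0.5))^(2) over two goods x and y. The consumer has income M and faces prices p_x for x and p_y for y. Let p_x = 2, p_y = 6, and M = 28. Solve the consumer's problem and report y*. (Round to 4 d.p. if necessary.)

y* = 0.7368

From the CES first-order condition, (4/3)·(y/x)^(0.5) = p_x/p_y.
Hence y/x = ((3/4)·p_x/p_y)^(1/(0.5)), i.e. raised to the 2 power.
With the ratio pinned down, the budget gives x* = M/(p_x + p_y·(y/x)) and y* = (y/x)·x*.
Numerically y/x = 0.0625, so x* = 28/(2 + 6·0.0625) = 11.7895 and y* = 0.0625·11.7895 = 0.7368.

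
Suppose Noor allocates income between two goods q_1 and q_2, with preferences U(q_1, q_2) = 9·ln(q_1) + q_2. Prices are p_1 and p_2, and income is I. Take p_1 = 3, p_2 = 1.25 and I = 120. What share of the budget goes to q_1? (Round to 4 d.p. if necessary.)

So q_1*(p_1,p_2) = 9·p_2/p_1, independent of income; and q_2* = (I − 9·p_2)/p_2.
At the given prices: q_1* = 9·1.25/3 = 3.75, and q_2* = 87.
Expenditure on q_1: 3·3.75 = 11.25; share = 0.0938.

share on q_1 = 0.0938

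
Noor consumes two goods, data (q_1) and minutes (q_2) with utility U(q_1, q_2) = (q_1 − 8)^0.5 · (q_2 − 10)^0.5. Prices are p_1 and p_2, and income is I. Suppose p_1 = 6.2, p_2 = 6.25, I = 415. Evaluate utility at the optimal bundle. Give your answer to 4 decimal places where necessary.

Substituting into the budget: q_1* = 8 + 0.5·(I − 8·p_1 − 10·p_2)/p_1, and q_2* = 10 + 0.5·(…)/p_2.
Discretionary income = 415 − 8·6.2 − 10·6.25 = 302.9; q_1* = 8 + 0.5·302.9/6.2 = 32.4274; q_2* = 10 + 0.5·302.9/6.25 = 34.232.
Utility at the optimum: U(32.4274, 34.232) = 24.3295.

V = 24.3295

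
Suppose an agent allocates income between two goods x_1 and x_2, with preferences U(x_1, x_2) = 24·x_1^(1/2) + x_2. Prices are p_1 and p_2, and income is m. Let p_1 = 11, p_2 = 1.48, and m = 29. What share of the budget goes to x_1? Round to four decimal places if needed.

share on x_1 = 0.9888

Solve: √x_1 = 12·p_2/p_1, so x_1*(p_1,p_2) = (12·p_2/p_1)², and x_2* = (m − p_1·x_1*)/p_2.
Plugging in: x_1* = (12·1.48/11)² = 2.6068, x_2* = 0.22.
Expenditure on x_1: 11·2.6068 = 28.6743; share = 0.9888.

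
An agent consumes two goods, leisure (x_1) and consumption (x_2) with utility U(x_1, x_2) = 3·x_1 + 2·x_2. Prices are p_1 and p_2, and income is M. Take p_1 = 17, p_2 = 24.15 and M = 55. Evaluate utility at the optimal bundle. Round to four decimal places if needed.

Perfect substitutes: compare marginal utility per dollar. 3/p_1 vs 2/p_2 → 0.1765 vs 0.0828.
x_1 gives more utility per dollar, so spend all income on x_1: x_1* = M/p_1, x_2* = 0.
Numerically: x_1* = 3.2353, x_2* = 0.
Utility at the optimum: U(3.2353, 0) = 9.7059.

V = 9.7059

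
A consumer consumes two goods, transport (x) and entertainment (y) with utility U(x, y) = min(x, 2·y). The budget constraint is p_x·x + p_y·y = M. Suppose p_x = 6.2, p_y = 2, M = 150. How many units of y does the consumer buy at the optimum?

y* = 10.4167

Leontief preferences: the optimum is at the kink where x/2 = y/1, i.e. y = (1/2)·x.
Budget: p_x·x + p_y·(1/2)·x = M, so (2·p_x + p_y)·x = 2·M.
Demand: x*(p_x,p_y,M) = 2·M/(2·p_x + p_y), y* = M/(2·p_x + p_y).
Here 2·6.2 + 2 = 14.4, giving y* = 10.4167.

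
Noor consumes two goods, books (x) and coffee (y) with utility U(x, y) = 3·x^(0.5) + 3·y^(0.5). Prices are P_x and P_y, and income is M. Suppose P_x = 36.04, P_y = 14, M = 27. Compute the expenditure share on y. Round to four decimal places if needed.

From the CES first-order condition, (y/x)^(0.5) = P_x/P_y.
Solve for the ratio: y/x = [P_x/P_y]^(2).
With the ratio pinned down, the budget gives x* = M/(P_x + P_y·(y/x)) and y* = (y/x)·x*.
Numerically y/x = 6.626947, so x* = 27/(36.04 + 14·6.626947) = 0.2096 and y* = 6.626947·0.2096 = 1.389.
Expenditure on y: 14·1.389 = 19.446; share = 0.7202.

share on y = 0.7202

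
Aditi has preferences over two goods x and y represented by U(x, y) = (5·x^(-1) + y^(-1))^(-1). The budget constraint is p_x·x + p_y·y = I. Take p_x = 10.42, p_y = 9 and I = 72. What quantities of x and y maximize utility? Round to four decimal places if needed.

From the CES first-order condition, 5·(y/x)^(2) = p_x/p_y.
Solve for the ratio: y/x = [(1/5)·p_x/p_y]^(0.5).
Substitute y = (y/x)·x into the budget: x* = I/(p_x + p_y·(y/x)).
Numerically y/x = 0.481202, so x* = 72/(10.42 + 9·0.481202) = 4.8811 and y* = 0.481202·4.8811 = 2.3488.

x* = 4.8811, y* = 2.3488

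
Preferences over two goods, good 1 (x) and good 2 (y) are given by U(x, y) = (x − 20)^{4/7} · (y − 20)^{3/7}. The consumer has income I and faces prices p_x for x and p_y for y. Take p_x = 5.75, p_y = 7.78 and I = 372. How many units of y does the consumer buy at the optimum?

Discretionary income = 372 − 20·5.75 − 20·7.78 = 101.4; y* = 20 + 3/7·101.4/7.78 = 25.5858.

y* = 25.5858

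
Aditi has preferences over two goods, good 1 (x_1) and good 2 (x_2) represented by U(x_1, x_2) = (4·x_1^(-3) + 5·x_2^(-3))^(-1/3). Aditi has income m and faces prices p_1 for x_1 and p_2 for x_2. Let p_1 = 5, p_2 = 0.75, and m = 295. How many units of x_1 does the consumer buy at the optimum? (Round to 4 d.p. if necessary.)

x_1* = 47.0173

From the CES first-order condition, (4/5)·(x_2/x_1)^(4) = p_1/p_2.
Solve for the ratio: x_2/x_1 = [(5/4)·p_1/p_2]^(0.25).
Substitute x_2 = (x_2/x_1)·x_1 into the budget: x_1* = m/(p_1 + p_2·(x_2/x_1)).
Numerically x_2/x_1 = 1.699044, so x_1* = 295/(5 + 0.75·1.699044) = 47.0173.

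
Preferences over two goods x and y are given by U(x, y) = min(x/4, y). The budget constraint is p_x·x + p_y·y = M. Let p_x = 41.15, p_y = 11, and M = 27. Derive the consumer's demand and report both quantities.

Leontief preferences: the optimum is at the kink where x/4 = y/1, i.e. y = (1/4)·x.
Budget: p_x·x + p_y·(1/4)·x = M, so (4·p_x + p_y)·x = 4·M.
Demand: x*(p_x,p_y,M) = 4·M/(4·p_x + p_y), y* = M/(4·p_x + p_y).
Here 4·41.15 + 11 = 175.6, giving x* = 0.615 and y* = 0.1538.

x* = 0.615, y* = 0.1538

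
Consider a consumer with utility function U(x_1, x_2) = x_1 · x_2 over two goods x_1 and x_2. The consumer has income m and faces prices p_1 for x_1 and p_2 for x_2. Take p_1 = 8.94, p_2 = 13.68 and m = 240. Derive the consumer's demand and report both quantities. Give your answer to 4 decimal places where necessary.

The MRS is x_2/x_1. Set MRS = p_1/p_2.
So p_2·x_2 = p_1·x_1; combined with the budget, a share 0.5 of income goes to x_1.
Demand: x_1*(p_1,p_2,m) = 0.5·m/p_1 and x_2* = 0.5·m/p_2.
At p_1=8.94, p_2=13.68, m=240: x_1* = 0.5·240/8.94 = 13.4228, x_2* = 8.7719.

x_1* = 13.4228, x_2* = 8.7719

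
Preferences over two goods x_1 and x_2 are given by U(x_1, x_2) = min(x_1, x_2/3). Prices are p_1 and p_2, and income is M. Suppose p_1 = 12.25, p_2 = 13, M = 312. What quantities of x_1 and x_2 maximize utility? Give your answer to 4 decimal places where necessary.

Leontief preferences: the optimum is at the kink where x_1/1 = x_2/3, i.e. x_2 = 3·x_1.
Budget: p_1·x_1 + p_2·3·x_1 = M, so (p_1 + 3·p_2)·x_1 = M.
Demand: x_1*(p_1,p_2,M) = M/(p_1 + 3·p_2), x_2* = 3·M/(p_1 + 3·p_2).
Here 12.25 + 3·13 = 51.25, giving x_1* = 6.0878 and x_2* = 18.2634.

x_1* = 6.0878, x_2* = 18.2634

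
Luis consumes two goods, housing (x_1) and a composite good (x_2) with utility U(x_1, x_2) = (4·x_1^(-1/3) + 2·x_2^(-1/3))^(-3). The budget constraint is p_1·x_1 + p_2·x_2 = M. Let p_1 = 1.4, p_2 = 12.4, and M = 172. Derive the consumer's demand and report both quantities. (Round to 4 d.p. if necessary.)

Numerically x_2/x_1 = 0.115813, so x_1* = 172/(1.4 + 12.4·0.115813) = 60.6471 and x_2* = 0.115813·60.6471 = 7.0237.

x_1* = 60.6471, x_2* = 7.0237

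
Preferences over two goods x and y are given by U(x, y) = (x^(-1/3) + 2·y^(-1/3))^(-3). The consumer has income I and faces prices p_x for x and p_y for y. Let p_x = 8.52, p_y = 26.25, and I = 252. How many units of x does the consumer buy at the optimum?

x* = 9.1624

Substitute y = (y/x)·x into the budget: x* = I/(p_x + p_y·(y/x)).
Numerically y/x = 0.723195, so x* = 252/(8.52 + 26.25·0.723195) = 9.1624.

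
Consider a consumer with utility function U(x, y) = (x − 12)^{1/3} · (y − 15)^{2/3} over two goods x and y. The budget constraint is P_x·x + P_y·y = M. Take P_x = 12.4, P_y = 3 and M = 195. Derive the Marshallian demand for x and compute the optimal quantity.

This is Cobb-Douglas in (x−12, y−15): tangency gives 1/3·P_y·(y−15) = 2/3·P_x·(x−12).
Substituting into the budget: x* = 12 + 1/3·(M − 12·P_x − 15·P_y)/P_x, and y* = 15 + 2/3·(…)/P_y.
Discretionary income = 195 − 12·12.4 − 15·3 = 1.2; x* = 12 + 1/3·1.2/12.4 = 12.0323.

x* = 12.0323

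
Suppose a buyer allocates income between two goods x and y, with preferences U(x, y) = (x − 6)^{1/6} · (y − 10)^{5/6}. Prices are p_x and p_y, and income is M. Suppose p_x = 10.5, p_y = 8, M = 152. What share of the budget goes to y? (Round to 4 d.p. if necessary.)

share on y = 0.5757

This is Cobb-Douglas in (x−6, y−10): tangency gives 1/6·p_y·(y−10) = 5/6·p_x·(x−6).
Substituting into the budget: x* = 6 + 1/6·(M − 6·p_x − 10·p_y)/p_x, and y* = 10 + 5/6·(…)/p_y.
Discretionary income = 152 − 6·10.5 − 10·8 = 9; x* = 6 + 1/6·9/10.5 = 6.1429; y* = 10 + 5/6·9/8 = 10.9375.
Expenditure on y: 8·10.9375 = 87.5; share = 0.5757.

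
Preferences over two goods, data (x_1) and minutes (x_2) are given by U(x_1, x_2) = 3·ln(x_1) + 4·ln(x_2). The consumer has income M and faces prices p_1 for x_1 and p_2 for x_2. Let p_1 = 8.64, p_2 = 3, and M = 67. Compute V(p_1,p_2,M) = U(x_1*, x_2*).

V = 13.7888

MU_x_1/MU_x_2 = (3·x_2)/(4·x_1); tangency sets this equal to p_1/p_2.
So 3·p_2·x_2 = 4·p_1·x_1; combined with the budget, a share 3/7 of income goes to x_1.
Demand: x_1*(p_1,p_2,M) = 3/7·M/p_1 and x_2* = 4/7·M/p_2.
At p_1=8.64, p_2=3, M=67: x_1* = 3/7·67/8.64 = 3.3234, x_2* = 12.7619.
Utility at the optimum: U(3.3234, 12.7619) = 13.7888.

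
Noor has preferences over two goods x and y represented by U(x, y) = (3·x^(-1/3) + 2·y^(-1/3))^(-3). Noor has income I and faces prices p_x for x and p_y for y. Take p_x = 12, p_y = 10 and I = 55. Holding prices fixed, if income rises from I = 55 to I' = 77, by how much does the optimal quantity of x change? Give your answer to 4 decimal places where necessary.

Δx* = 1.0753

From the CES first-order condition, (3/2)·(y/x)^(4/3) = p_x/p_y.
Hence y/x = ((2/3)·p_x/p_y)^(1/(4/3)), i.e. raised to the 0.75 power.
With the ratio pinned down, the budget gives x* = I/(p_x + p_y·(y/x)) and y* = (y/x)·x*.
Numerically y/x = 0.845897, so x* = 55/(12 + 10·0.845897) = 2.6883.
At I' = 77: x* = 3.7636. Change: 3.7636 − 2.6883 = 1.0753.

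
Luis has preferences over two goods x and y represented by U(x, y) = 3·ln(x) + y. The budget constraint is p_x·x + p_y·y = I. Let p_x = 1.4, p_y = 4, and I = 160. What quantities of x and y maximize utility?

x* = 8.5714, y* = 37

Set MRS = p_x/p_y: (3/x)/1 = p_x/p_y.
So x*(p_x,p_y) = 3·p_y/p_x, independent of income; and y* = (I − 3·p_y)/p_y.
At the given prices: x* = 3·4/1.4 = 8.5714, and y* = 37.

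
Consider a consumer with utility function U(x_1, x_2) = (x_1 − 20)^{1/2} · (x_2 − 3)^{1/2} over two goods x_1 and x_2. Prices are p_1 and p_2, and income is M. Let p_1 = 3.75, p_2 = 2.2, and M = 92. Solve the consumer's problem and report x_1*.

x_1* = 21.3867

Let x_1' = x_1−20, x_2' = x_2−3. MRS = x_2'/x_1' = p_1/p_2.
After buying the subsistence bundle (20, 3), a share 0.5 of the remaining income goes to x_1: x_1* = 20 + 0.5·(M − 20p_1 − 3p_2)/p_1.
Discretionary income = 92 − 20·3.75 − 3·2.2 = 10.4; x_1* = 20 + 0.5·10.4/3.75 = 21.3867.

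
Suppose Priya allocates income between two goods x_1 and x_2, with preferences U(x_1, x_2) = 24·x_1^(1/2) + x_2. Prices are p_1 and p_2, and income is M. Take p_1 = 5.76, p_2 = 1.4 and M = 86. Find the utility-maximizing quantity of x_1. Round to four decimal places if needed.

Thus x_1* = (12·p_2/p_1)² — independent of M — with the rest of income spent on x_2.
Plugging in: x_1* = (12·1.4/5.76)² = 8.5069.

x_1* = 8.5069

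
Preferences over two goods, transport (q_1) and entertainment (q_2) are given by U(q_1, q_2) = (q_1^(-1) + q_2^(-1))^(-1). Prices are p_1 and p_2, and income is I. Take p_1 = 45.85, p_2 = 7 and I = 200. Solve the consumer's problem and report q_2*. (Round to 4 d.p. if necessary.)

q_2* = 8.0273

MRS = MU_q_1/MU_q_2 = (q_2/q_1)^(2). Set equal to p_1/p_2.
Solve for the ratio: q_2/q_1 = [p_1/p_2]^(0.5).
With the ratio pinned down, the budget gives q_1* = I/(p_1 + p_2·(q_2/q_1)) and q_2* = (q_2/q_1)·q_1*.
Numerically q_2/q_1 = 2.559297, so q_1* = 200/(45.85 + 7·2.559297) = 3.1365 and q_2* = 2.559297·3.1365 = 8.0273.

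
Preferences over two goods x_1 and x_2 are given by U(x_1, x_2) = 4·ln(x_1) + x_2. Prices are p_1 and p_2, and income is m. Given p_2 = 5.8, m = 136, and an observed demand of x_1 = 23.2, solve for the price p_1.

Set MRS = p_1/p_2: (4/x_1)/1 = p_1/p_2.
So x_1*(p_1,p_2) = 4·p_2/p_1, independent of income; and x_2* = (m − 4·p_2)/p_2.
Set x_1* = 23.2 in the demand function and solve for p_1: p_1 = 1.

p_1 = 1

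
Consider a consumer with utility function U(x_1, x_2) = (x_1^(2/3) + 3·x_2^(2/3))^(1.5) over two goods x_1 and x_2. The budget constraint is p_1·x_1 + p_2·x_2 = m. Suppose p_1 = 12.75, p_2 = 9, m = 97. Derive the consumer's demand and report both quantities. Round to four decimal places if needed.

MRS = MU_x_1/MU_x_2 = (1/3)·(x_2/x_1)^(1/3). Set equal to p_1/p_2.
Solve for the ratio: x_2/x_1 = [3·p_1/p_2]^(3).
With the ratio pinned down, the budget gives x_1* = m/(p_1 + p_2·(x_2/x_1)) and x_2* = (x_2/x_1)·x_1*.
Numerically x_2/x_1 = 76.765625, so x_1* = 97/(12.75 + 9·76.765625) = 0.1379 and x_2* = 76.765625·0.1379 = 10.5825.

x_1* = 0.1379, x_2* = 10.5825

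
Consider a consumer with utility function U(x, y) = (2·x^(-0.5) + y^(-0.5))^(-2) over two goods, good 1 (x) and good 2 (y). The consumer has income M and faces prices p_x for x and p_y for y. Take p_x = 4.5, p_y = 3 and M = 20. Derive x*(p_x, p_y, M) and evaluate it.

x* = 2.8668

MU_x ∝ 2·x^(-1.5), MU_y ∝ y^(-1.5), so MRS = 2·(y/x)^(1.5) = p_x/p_y.
Hence y/x = ((1/2)·p_x/p_y)^(1/(1.5)), i.e. raised to the 2/3 power.
With the ratio pinned down, the budget gives x* = M/(p_x + p_y·(y/x)) and y* = (y/x)·x*.
Numerically y/x = 0.825482, so x* = 20/(4.5 + 3·0.825482) = 2.8668.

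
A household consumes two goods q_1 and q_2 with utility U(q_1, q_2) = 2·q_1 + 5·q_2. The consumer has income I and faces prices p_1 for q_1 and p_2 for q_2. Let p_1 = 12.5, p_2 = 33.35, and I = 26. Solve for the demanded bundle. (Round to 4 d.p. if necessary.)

q_1* = 2.08, q_2* = 0

Linear utility — the consumer picks whichever good has higher MU/price: 2/12.5 = 0.16 vs 5/33.35 = 0.1499.
q_1 gives more utility per dollar, so spend all income on q_1: q_1* = I/p_1, q_2* = 0.
Numerically: q_1* = 2.08, q_2* = 0.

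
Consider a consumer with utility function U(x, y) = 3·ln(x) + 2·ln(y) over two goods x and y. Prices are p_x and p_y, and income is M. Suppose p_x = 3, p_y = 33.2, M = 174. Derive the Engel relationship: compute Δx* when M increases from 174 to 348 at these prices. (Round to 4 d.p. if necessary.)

The MRS is (3/2)·y/x. Set MRS = p_x/p_y.
Rearranging, p_y·y = (2/3)·p_x·x. Substituting into the budget gives p_x·x·(1 + (2/3)) = M.
Demand: x*(p_x,p_y,M) = 0.6·M/p_x and y* = 0.4·M/p_y.
At p_x=3, p_y=33.2, M=174: x* = 0.6·174/3 = 34.8.
At M' = 348: x* = 69.6. Change: 69.6 − 34.8 = 34.8.

Δx* = 34.8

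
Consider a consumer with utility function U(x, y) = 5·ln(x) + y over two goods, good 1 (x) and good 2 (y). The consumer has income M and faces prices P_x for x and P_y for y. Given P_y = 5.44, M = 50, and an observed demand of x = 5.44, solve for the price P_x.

Set MRS = P_x/P_y: (5/x)/1 = P_x/P_y.
So x*(P_x,P_y) = 5·P_y/P_x, independent of income; and y* = (M − 5·P_y)/P_y.
Set x* = 5.44 in the demand function and solve for P_x: P_x = 5.

P_x = 5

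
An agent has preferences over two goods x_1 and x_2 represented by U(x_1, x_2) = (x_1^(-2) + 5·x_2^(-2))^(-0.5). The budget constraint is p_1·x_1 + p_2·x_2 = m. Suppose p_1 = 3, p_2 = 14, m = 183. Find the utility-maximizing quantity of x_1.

Numerically x_2/x_1 = 1.023264, so x_1* = 183/(3 + 14·1.023264) = 10.5623.

x_1* = 10.5623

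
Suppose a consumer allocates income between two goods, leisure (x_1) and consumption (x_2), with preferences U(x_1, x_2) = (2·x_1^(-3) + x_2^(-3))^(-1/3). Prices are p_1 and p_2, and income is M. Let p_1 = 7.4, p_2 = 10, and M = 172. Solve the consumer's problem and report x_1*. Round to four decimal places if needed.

x_1* = 11.3164

From the CES first-order condition, 2·(x_2/x_1)^(4) = p_1/p_2.
Hence x_2/x_1 = ((1/2)·p_1/p_2)^(1/(4)), i.e. raised to the 0.25 power.
With the ratio pinned down, the budget gives x_1* = M/(p_1 + p_2·(x_2/x_1)) and x_2* = (x_2/x_1)·x_1*.
Numerically x_2/x_1 = 0.779921, so x_1* = 172/(7.4 + 10·0.779921) = 11.3164.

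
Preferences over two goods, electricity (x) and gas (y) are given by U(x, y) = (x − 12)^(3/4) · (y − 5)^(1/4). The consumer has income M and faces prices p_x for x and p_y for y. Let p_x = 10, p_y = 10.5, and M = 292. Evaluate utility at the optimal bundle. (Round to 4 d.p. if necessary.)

V = 6.7275

After buying the subsistence bundle (12, 5), a share 0.75 of the remaining income goes to x: x* = 12 + 0.75·(M − 12p_x − 5p_y)/p_x.
Discretionary income = 292 − 12·10 − 5·10.5 = 119.5; x* = 12 + 0.75·119.5/10 = 20.9625; y* = 5 + 0.25·119.5/10.5 = 7.8452.
Utility at the optimum: U(20.9625, 7.8452) = 6.7275.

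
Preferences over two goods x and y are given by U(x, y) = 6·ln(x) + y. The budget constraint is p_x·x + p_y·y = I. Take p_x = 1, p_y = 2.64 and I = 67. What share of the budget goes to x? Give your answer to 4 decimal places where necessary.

MU_x = 6/x, MU_y = 1. Tangency: 6/x = p_x/p_y.
So x*(p_x,p_y) = 6·p_y/p_x, independent of income; and y* = (I − 6·p_y)/p_y.
At the given prices: x* = 6·2.64/1 = 15.84, and y* = 19.3788.
Expenditure on x: 1·15.84 = 15.84; share = 0.2364.

share on x = 0.2364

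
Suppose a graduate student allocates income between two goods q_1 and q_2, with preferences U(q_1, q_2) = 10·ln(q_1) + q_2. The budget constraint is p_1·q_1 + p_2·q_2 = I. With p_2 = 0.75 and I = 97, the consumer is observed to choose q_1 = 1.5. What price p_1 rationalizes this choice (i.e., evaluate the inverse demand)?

Set MRS = p_1/p_2: (10/q_1)/1 = p_1/p_2.
So q_1*(p_1,p_2) = 10·p_2/p_1, independent of income; and q_2* = (I − 10·p_2)/p_2.
Set q_1* = 1.5 in the demand function and solve for p_1: p_1 = 5.

p_1 = 5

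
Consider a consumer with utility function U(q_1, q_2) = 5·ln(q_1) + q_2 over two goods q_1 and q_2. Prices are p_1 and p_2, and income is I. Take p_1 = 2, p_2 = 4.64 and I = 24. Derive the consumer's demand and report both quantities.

q_1* = 11.6, q_2* = 0.1724

MU_q_1 = 5/q_1, MU_q_2 = 1. Tangency: 5/q_1 = p_1/p_2.
So q_1*(p_1,p_2) = 5·p_2/p_1, independent of income; and q_2* = (I − 5·p_2)/p_2.
At the given prices: q_1* = 5·4.64/2 = 11.6, and q_2* = 0.1724.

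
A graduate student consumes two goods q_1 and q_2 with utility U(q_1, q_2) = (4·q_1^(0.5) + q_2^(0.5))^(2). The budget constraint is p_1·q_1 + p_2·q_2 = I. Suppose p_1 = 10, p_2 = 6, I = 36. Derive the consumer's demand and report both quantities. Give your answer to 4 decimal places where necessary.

q_1* = 3.2604, q_2* = 0.566

MRS = MU_q_1/MU_q_2 = 4·(q_2/q_1)^(0.5). Set equal to p_1/p_2.
Solve for the ratio: q_2/q_1 = [(1/4)·p_1/p_2]^(2).
Substitute q_2 = (q_2/q_1)·q_1 into the budget: q_1* = I/(p_1 + p_2·(q_2/q_1)).
Numerically q_2/q_1 = 0.173611, so q_1* = 36/(10 + 6·0.173611) = 3.2604 and q_2* = 0.173611·3.2604 = 0.566.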